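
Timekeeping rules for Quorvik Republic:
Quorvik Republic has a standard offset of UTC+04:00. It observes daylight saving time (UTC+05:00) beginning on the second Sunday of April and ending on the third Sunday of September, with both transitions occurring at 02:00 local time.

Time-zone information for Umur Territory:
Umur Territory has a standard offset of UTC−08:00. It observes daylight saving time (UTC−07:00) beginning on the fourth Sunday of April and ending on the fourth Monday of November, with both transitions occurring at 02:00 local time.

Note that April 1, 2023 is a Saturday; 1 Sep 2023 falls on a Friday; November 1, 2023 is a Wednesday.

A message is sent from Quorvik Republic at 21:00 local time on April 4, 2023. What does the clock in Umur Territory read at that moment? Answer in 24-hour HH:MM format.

1 April 2023 is a Saturday, so the first Sunday is April 2 and the second is April 9.
1 September 2023 is a Friday, so the first Sunday is September 3 and the third is September 17.
April 4, 2023 does not fall between 9 April and 17 September, so daylight saving is not in effect and Quorvik Republic is at UTC+04:00.
21:00 Quorvik Republic − 4h = 17:00 UTC.
1 April 2023 is a Saturday, so the first Sunday is April 2 and the fourth is April 23.
1 November 2023 is a Wednesday, so the first Monday is November 6 and the fourth is November 27.
At the standard offset (UTC−08:00), 17:00 UTC − 8h = 09:00 Umur Territory standard time.
Daylight saving runs 23 April – 27 November; the standard-time date in Umur Territory, April 4, 2023, is outside that window, so Umur Territory is on standard time at UTC−08:00.
17:00 UTC − 8h = 09:00 Umur Territory.

09:00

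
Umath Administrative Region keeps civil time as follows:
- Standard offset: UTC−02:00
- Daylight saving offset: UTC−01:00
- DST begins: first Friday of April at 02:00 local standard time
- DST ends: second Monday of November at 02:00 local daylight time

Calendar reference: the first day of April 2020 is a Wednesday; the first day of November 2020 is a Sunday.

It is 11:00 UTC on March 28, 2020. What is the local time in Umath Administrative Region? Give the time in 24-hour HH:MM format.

1 April 2020 is a Wednesday, so the first Friday is April 3.
1 November 2020 is a Sunday, so the first Monday is November 2 and the second is November 9.
At the standard offset (UTC−02:00), 11:00 UTC − 2h = 09:00 Umath Administrative Region standard time.
The standard-time date in Umath Administrative Region, March 28, 2020, does not fall between 3 April and 9 November, so daylight saving is not in effect and Umath Administrative Region is at UTC−02:00.
11:00 UTC − 2h = 09:00 local.

09:00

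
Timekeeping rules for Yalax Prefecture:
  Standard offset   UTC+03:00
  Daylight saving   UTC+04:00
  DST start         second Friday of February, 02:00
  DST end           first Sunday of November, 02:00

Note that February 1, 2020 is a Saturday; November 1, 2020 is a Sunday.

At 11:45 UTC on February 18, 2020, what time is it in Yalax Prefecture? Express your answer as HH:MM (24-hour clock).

1 February 2020 is a Saturday, so the first Friday is February 7 and the second is February 14.
1 November 2020 is a Sunday, so the first Sunday is November 1.
At the standard offset (UTC+03:00), 11:45 UTC + 3h = 14:45 Yalax Prefecture standard time.
The standard-time date in Yalax Prefecture, February 18, 2020, falls between 14 February and 1 November, so daylight saving is in effect and Yalax Prefecture is at UTC+04:00.
11:45 UTC + 4h = 15:45 local.

15:45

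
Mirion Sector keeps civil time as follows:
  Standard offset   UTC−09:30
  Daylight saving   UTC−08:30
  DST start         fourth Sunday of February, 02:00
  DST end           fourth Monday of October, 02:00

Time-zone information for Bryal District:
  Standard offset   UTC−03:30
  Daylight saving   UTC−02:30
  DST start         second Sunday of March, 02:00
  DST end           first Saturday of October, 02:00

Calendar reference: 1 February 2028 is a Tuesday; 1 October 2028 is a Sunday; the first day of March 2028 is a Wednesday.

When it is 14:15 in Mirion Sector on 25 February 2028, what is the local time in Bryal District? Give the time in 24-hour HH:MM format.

20:15

1 February 2028 is a Tuesday, so the first Sunday is February 6 and the fourth is February 27.
1 October 2028 is a Sunday, so the first Monday is October 2 and the fourth is October 23.
25 February 2028 is outside the daylight-saving period (27 February – 23 October), so Mirion Sector is on standard time, UTC−09:30.
14:15 Mirion Sector + 9h30m = 23:45 UTC.
1 March 2028 is a Wednesday, so the first Sunday is March 5 and the second is March 12.
1 October 2028 is a Sunday, so the first Saturday is October 7.
At the standard offset (UTC−03:30), 23:45 UTC − 3h30m = 20:15 Bryal District standard time.
Daylight saving runs 12 March – 7 October; the standard-time date in Bryal District, 25 February 2028, is outside that window, so Bryal District is on standard time at UTC−03:30.
23:45 UTC − 3h30m = 20:15 Bryal District.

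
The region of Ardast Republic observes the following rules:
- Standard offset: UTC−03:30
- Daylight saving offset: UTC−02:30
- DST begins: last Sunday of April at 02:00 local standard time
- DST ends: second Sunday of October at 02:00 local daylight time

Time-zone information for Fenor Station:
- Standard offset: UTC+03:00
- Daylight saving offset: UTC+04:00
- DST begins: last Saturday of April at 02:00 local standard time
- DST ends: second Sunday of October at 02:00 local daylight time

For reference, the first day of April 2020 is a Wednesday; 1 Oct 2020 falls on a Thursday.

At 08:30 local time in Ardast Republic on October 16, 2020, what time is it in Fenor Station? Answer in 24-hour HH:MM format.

1 April 2020 is a Wednesday, so Sundays fall on 5, 12, 19, 26; the last is April 26.
1 October 2020 is a Thursday, so the first Sunday is October 4 and the second is October 11.
October 16, 2020 is outside the daylight-saving period (26 April – 11 October), so Ardast Republic is on standard time, UTC−03:30.
08:30 Ardast Republic + 3h30m = 12:00 UTC.
1 April 2020 is a Wednesday, so Saturdays fall on 4, 11, 18, 25; the last is April 25.
1 October 2020 is a Thursday, so the first Sunday is October 4 and the second is October 11.
At the standard offset (UTC+03:00), 12:00 UTC + 3h = 15:00 Fenor Station standard time.
The standard-time date in Fenor Station, October 16, 2020, is outside the daylight-saving period (25 April – 11 October), so Fenor Station is on standard time, UTC+03:00.
12:00 UTC + 3h = 15:00 Fenor Station.

15:00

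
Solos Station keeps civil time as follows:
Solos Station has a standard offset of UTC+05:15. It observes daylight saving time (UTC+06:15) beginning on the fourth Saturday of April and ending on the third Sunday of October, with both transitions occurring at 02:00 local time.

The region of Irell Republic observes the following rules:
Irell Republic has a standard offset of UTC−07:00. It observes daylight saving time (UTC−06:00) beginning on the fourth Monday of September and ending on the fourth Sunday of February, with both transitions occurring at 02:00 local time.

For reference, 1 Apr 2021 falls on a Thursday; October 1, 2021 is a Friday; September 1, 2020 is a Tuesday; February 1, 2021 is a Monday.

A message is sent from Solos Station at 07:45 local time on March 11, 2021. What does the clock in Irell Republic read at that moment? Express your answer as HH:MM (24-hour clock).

19:30

1 April 2021 is a Thursday, so the first Saturday is April 3 and the fourth is April 24.
1 October 2021 is a Friday, so the first Sunday is October 3 and the third is October 17.
March 11, 2021 is outside the daylight-saving period (24 April – 17 October), so Solos Station is on standard time, UTC+05:15.
07:45 Solos Station − 5h15m = 02:30 UTC.
1 September 2020 is a Tuesday, so the first Monday is September 7 and the fourth is September 28.
1 February 2021 is a Monday, so the first Sunday is February 7 and the fourth is February 28.
At the standard offset (UTC−07:00), 02:30 UTC − 7h = 19:30 Irell Republic standard time (rolling into the previous day, 10 March 2021).
Daylight saving runs 28 September 2020 – 28 February 2021; the standard-time date in Irell Republic, March 10, 2021, is outside that window, so Irell Republic is on standard time at UTC−07:00.
02:30 UTC − 7h = 19:30 Irell Republic (rolling into the previous day, 10 March 2021).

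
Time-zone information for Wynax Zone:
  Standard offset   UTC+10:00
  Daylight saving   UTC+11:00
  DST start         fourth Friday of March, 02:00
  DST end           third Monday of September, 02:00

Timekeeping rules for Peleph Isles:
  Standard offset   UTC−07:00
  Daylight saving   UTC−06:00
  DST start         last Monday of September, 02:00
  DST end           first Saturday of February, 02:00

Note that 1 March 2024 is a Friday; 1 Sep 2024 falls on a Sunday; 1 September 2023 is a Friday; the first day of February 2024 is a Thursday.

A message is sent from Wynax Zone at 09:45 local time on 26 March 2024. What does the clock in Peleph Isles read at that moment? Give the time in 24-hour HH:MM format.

1 March 2024 is a Friday, so the first Friday is March 1 and the fourth is March 22.
1 September 2024 is a Sunday, so the first Monday is September 2 and the third is September 16.
Daylight saving runs 22 March – 16 September; 26 March 2024 is inside that window, so Wynax Zone is at UTC+11:00.
09:45 Wynax Zone − 11h = 22:45 UTC (rolling into the previous day, 25 March 2024).
1 September 2023 is a Friday, so Mondays fall on 4, 11, 18, 25; the last is September 25.
1 February 2024 is a Thursday, so the first Saturday is February 3.
At the standard offset (UTC−07:00), 22:45 UTC − 7h = 15:45 Peleph Isles standard time.
Daylight saving runs 25 September 2023 – 3 February 2024; the standard-time date in Peleph Isles, 25 March 2024, is outside that window, so Peleph Isles is on standard time at UTC−07:00.
22:45 UTC − 7h = 15:45 Peleph Isles.

15:45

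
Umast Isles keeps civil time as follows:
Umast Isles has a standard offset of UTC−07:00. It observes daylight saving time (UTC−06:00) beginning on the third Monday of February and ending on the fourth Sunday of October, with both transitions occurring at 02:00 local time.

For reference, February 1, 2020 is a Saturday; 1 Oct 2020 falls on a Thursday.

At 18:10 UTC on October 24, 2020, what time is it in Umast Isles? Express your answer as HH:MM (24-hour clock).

1 February 2020 is a Saturday, so the first Monday is February 3 and the third is February 17.
1 October 2020 is a Thursday, so the first Sunday is October 4 and the fourth is October 25.
At the standard offset (UTC−07:00), 18:10 UTC − 7h = 11:10 Umast Isles standard time.
The standard-time date in Umast Isles, October 24, 2020, falls between 17 February and 25 October, so daylight saving is in effect and Umast Isles is at UTC−06:00.
18:10 UTC − 6h = 12:10 local.

12:10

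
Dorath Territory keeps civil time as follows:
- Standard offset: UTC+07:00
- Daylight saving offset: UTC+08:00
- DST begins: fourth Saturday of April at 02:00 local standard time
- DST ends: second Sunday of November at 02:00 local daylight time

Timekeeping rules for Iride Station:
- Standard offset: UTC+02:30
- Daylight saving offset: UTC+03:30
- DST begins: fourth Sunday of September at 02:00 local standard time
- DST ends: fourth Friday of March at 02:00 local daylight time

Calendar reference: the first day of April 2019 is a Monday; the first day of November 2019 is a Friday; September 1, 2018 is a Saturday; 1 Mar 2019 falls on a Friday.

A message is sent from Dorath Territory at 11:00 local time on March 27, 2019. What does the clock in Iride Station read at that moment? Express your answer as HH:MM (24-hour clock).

1 April 2019 is a Monday, so the first Saturday is April 6 and the fourth is April 27.
1 November 2019 is a Friday, so the first Sunday is November 3 and the second is November 10.
March 27, 2019 does not fall between 27 April and 10 November, so daylight saving is not in effect and Dorath Territory is at UTC+07:00.
11:00 Dorath Territory − 7h = 04:00 UTC.
1 September 2018 is a Saturday, so the first Sunday is September 2 and the fourth is September 23.
1 March 2019 is a Friday, so the first Friday is March 1 and the fourth is March 22.
At the standard offset (UTC+02:30), 04:00 UTC + 2h30m = 06:30 Iride Station standard time.
The standard-time date in Iride Station, March 27, 2019, does not fall between 23 September 2018 and 22 March 2019, so daylight saving is not in effect and Iride Station is at UTC+02:30.
04:00 UTC + 2h30m = 06:30 Iride Station.

06:30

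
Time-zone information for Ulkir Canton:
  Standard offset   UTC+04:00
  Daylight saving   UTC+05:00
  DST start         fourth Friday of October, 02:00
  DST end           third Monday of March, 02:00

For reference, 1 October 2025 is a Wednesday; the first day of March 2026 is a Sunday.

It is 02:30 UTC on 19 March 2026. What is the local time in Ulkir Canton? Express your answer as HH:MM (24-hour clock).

1 October 2025 is a Wednesday, so the first Friday is October 3 and the fourth is October 24.
1 March 2026 is a Sunday, so the first Monday is March 2 and the third is March 16.
At the standard offset (UTC+04:00), 02:30 UTC + 4h = 06:30 Ulkir Canton standard time.
Daylight saving runs 24 October 2025 – 16 March 2026; the standard-time date in Ulkir Canton, 19 March 2026, is outside that window, so Ulkir Canton is on standard time at UTC+04:00.
02:30 UTC + 4h = 06:30 local.

06:30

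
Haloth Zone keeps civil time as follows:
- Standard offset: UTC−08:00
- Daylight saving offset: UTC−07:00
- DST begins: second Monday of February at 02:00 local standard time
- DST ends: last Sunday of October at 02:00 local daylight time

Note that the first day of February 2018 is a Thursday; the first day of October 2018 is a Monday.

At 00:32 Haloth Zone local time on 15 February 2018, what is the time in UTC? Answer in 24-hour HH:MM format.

1 February 2018 is a Thursday, so the first Monday is February 5 and the second is February 12.
1 October 2018 is a Monday, so Sundays fall on 7, 14, 21, 28; the last is October 28.
Daylight saving runs 12 February – 28 October; 15 February 2018 is inside that window, so Haloth Zone is at UTC−07:00.
00:32 local + 7h = 07:32 UTC.

07:32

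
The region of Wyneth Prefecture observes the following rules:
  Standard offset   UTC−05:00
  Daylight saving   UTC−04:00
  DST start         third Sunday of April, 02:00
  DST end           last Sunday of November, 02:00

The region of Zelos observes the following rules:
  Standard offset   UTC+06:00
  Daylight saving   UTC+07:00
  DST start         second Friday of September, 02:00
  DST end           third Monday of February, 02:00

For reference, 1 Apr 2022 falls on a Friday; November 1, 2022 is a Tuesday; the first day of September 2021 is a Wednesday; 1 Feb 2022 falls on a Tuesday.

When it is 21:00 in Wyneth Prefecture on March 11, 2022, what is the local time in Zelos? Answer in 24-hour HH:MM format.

1 April 2022 is a Friday, so the first Sunday is April 3 and the third is April 17.
1 November 2022 is a Tuesday, so Sundays fall on 6, 13, 20, 27; the last is November 27.
March 11, 2022 is outside the daylight-saving period (17 April – 27 November), so Wyneth Prefecture is on standard time, UTC−05:00.
21:00 Wyneth Prefecture + 5h = 02:00 UTC (rolling into the next day, 12 March 2022).
1 September 2021 is a Wednesday, so the first Friday is September 3 and the second is September 10.
1 February 2022 is a Tuesday, so the first Monday is February 7 and the third is February 21.
At the standard offset (UTC+06:00), 02:00 UTC + 6h = 08:00 Zelos standard time.
Daylight saving runs 10 September 2021 – 21 February 2022; the standard-time date in Zelos, March 12, 2022, is outside that window, so Zelos is on standard time at UTC+06:00.
02:00 UTC + 6h = 08:00 Zelos.

08:00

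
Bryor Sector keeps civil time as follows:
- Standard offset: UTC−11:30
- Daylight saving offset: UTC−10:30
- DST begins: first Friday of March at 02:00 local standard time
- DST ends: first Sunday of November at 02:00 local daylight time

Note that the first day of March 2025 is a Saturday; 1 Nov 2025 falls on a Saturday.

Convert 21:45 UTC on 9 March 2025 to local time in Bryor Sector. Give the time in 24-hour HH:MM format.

1 March 2025 is a Saturday, so the first Friday is March 7.
1 November 2025 is a Saturday, so the first Sunday is November 2.
At the standard offset (UTC−11:30), 21:45 UTC − 11h30m = 10:15 Bryor Sector standard time.
The standard-time date in Bryor Sector, 9 March 2025, lies within the daylight-saving period (7 March – 2 November), so Bryor Sector is on daylight time, UTC−10:30.
21:45 UTC − 10h30m = 11:15 local.

11:15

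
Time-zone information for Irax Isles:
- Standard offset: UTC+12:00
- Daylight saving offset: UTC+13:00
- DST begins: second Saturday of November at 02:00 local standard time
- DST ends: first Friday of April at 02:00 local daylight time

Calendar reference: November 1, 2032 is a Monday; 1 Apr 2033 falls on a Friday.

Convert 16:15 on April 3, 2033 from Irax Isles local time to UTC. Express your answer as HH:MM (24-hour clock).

04:15

1 November 2032 is a Monday, so the first Saturday is November 6 and the second is November 13.
1 April 2033 is a Friday, so the first Friday is April 1.
April 3, 2033 is outside the daylight-saving period (13 November 2032 – 1 April 2033), so Irax Isles is on standard time, UTC+12:00.
16:15 local − 12h = 04:15 UTC.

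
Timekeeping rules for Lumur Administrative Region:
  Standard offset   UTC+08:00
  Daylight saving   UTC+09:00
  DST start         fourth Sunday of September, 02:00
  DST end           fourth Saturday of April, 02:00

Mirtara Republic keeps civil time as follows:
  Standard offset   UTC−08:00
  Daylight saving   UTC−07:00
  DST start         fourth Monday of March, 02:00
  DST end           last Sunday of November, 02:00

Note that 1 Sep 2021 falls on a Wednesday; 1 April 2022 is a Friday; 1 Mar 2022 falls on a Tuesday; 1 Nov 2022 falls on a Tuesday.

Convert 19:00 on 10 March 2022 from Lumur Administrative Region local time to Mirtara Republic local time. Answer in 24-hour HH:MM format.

02:00

1 September 2021 is a Wednesday, so the first Sunday is September 5 and the fourth is September 26.
1 April 2022 is a Friday, so the first Saturday is April 2 and the fourth is April 23.
10 March 2022 falls between 26 September 2021 and 23 April 2022, so daylight saving is in effect and Lumur Administrative Region is at UTC+09:00.
19:00 Lumur Administrative Region − 9h = 10:00 UTC.
1 March 2022 is a Tuesday, so the first Monday is March 7 and the fourth is March 28.
1 November 2022 is a Tuesday, so Sundays fall on 6, 13, 20, 27; the last is November 27.
At the standard offset (UTC−08:00), 10:00 UTC − 8h = 02:00 Mirtara Republic standard time.
The standard-time date in Mirtara Republic, 10 March 2022, does not fall between 28 March and 27 November, so daylight saving is not in effect and Mirtara Republic is at UTC−08:00.
10:00 UTC − 8h = 02:00 Mirtara Republic.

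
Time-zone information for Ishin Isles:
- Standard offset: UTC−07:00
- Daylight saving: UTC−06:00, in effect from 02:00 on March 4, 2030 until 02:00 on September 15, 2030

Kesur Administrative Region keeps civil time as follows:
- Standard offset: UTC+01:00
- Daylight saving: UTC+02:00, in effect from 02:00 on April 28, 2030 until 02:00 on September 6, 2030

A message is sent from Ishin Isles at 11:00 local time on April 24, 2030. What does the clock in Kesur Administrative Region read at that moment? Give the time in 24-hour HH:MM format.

18:00

April 24, 2030 lies within the daylight-saving period (4 March – 15 September), so Ishin Isles is on daylight time, UTC−06:00.
11:00 Ishin Isles + 6h = 17:00 UTC.
At the standard offset (UTC+01:00), 17:00 UTC + 1h = 18:00 Kesur Administrative Region standard time.
The standard-time date in Kesur Administrative Region, April 24, 2030, is outside the daylight-saving period (28 April – 6 September), so Kesur Administrative Region is on standard time, UTC+01:00.
17:00 UTC + 1h = 18:00 Kesur Administrative Region.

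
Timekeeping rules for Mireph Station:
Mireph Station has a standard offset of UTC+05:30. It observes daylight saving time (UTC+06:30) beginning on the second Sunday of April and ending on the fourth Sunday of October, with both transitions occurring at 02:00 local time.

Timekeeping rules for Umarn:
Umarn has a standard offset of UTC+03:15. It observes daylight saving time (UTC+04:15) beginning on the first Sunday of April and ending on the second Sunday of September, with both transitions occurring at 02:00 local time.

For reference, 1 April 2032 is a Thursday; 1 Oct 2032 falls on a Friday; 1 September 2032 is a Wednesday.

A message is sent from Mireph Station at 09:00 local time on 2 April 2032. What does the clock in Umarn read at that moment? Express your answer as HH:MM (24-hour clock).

1 April 2032 is a Thursday, so the first Sunday is April 4 and the second is April 11.
1 October 2032 is a Friday, so the first Sunday is October 3 and the fourth is October 24.
2 April 2032 does not fall between 11 April and 24 October, so daylight saving is not in effect and Mireph Station is at UTC+05:30.
09:00 Mireph Station − 5h30m = 03:30 UTC.
1 April 2032 is a Thursday, so the first Sunday is April 4.
1 September 2032 is a Wednesday, so the first Sunday is September 5 and the second is September 12.
At the standard offset (UTC+03:15), 03:30 UTC + 3h15m = 06:45 Umarn standard time.
The standard-time date in Umarn, 2 April 2032, does not fall between 4 April and 12 September, so daylight saving is not in effect and Umarn is at UTC+03:15.
03:30 UTC + 3h15m = 06:45 Umarn.

06:45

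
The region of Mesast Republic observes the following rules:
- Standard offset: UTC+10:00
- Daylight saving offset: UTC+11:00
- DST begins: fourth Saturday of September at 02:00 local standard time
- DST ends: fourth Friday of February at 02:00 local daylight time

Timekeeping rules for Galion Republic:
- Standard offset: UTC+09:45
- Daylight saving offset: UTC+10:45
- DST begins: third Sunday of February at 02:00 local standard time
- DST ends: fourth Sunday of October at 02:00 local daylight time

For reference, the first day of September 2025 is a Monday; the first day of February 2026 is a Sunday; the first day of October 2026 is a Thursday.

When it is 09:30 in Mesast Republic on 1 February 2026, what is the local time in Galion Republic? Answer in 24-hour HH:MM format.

1 September 2025 is a Monday, so the first Saturday is September 6 and the fourth is September 27.
1 February 2026 is a Sunday, so the first Friday is February 6 and the fourth is February 27.
Daylight saving runs 27 September 2025 – 27 February 2026; 1 February 2026 is inside that window, so Mesast Republic is at UTC+11:00.
09:30 Mesast Republic − 11h = 22:30 UTC (rolling into the previous day, 31 January 2026).
1 February 2026 is a Sunday, so the first Sunday is February 1 and the third is February 15.
1 October 2026 is a Thursday, so the first Sunday is October 4 and the fourth is October 25.
At the standard offset (UTC+09:45), 22:30 UTC + 9h45m = 08:15 Galion Republic standard time (rolling into the next day, 1 February 2026).
The standard-time date in Galion Republic, 1 February 2026, is outside the daylight-saving period (15 February – 25 October), so Galion Republic is on standard time, UTC+09:45.
22:30 UTC + 9h45m = 08:15 Galion Republic (rolling into the next day, 1 February 2026).

08:15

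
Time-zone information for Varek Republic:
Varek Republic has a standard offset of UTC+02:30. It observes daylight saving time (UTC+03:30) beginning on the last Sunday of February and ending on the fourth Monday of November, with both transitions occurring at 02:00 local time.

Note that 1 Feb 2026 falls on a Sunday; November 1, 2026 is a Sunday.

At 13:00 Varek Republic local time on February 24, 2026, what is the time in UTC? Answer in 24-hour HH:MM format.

1 February 2026 is a Sunday, so Sundays fall on 1, 8, 15, 22; the last is February 22.
1 November 2026 is a Sunday, so the first Monday is November 2 and the fourth is November 23.
Daylight saving runs 22 February – 23 November; February 24, 2026 is inside that window, so Varek Republic is at UTC+03:30.
13:00 local − 3h30m = 09:30 UTC.

09:30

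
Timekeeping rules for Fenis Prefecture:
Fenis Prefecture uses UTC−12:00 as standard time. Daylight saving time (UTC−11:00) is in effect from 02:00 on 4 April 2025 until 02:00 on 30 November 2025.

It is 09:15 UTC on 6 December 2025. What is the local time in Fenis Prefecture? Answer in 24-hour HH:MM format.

At the standard offset (UTC−12:00), 09:15 UTC − 12h = 21:15 Fenis Prefecture standard time (rolling into the previous day, 5 December 2025).
The standard-time date in Fenis Prefecture, 5 December 2025, is outside the daylight-saving period (4 April – 30 November), so Fenis Prefecture is on standard time, UTC−12:00.
09:15 UTC − 12h = 21:15 local (rolling into the previous day, 5 December 2025).

21:15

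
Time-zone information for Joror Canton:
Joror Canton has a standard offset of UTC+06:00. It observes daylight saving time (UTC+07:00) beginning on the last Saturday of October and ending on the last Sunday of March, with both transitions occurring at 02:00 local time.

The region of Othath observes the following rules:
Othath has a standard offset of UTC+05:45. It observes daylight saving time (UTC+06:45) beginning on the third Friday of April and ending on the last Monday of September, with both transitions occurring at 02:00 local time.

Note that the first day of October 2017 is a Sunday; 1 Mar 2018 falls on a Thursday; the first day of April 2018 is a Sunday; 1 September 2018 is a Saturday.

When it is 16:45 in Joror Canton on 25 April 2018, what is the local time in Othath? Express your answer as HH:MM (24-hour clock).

17:30

1 October 2017 is a Sunday, so Saturdays fall on 7, 14, 21, 28; the last is October 28.
1 March 2018 is a Thursday, so Sundays fall on 4, 11, 18, 25; the last is March 25.
Daylight saving runs 28 October 2017 – 25 March 2018; 25 April 2018 is outside that window, so Joror Canton is on standard time at UTC+06:00.
16:45 Joror Canton − 6h = 10:45 UTC.
1 April 2018 is a Sunday, so the first Friday is April 6 and the third is April 20.
1 September 2018 is a Saturday, so Mondays fall on 3, 10, 17, 24; the last is September 24.
At the standard offset (UTC+05:45), 10:45 UTC + 5h45m = 16:30 Othath standard time.
The standard-time date in Othath, 25 April 2018, lies within the daylight-saving period (20 April – 24 September), so Othath is on daylight time, UTC+06:45.
10:45 UTC + 6h45m = 17:30 Othath.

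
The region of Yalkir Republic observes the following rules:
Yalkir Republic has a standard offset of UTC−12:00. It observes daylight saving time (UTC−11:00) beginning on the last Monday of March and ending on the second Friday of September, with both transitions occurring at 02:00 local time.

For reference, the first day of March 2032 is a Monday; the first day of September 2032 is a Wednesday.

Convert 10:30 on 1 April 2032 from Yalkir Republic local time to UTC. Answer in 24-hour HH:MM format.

21:30

1 March 2032 is a Monday, so Mondays fall on 1, 8, 15, 22, 29; the last is March 29.
1 September 2032 is a Wednesday, so the first Friday is September 3 and the second is September 10.
1 April 2032 lies within the daylight-saving period (29 March – 10 September), so Yalkir Republic is on daylight time, UTC−11:00.
10:30 local + 11h = 21:30 UTC.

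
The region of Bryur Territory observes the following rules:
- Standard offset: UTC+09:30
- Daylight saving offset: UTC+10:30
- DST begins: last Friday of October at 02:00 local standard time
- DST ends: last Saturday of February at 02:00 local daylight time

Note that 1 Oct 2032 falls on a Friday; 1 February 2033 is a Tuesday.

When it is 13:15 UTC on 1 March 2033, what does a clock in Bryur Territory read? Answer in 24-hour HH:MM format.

1 October 2032 is a Friday, so Fridays fall on 1, 8, 15, 22, 29; the last is October 29.
1 February 2033 is a Tuesday, so Saturdays fall on 5, 12, 19, 26; the last is February 26.
At the standard offset (UTC+09:30), 13:15 UTC + 9h30m = 22:45 Bryur Territory standard time.
The standard-time date in Bryur Territory, 1 March 2033, is outside the daylight-saving period (29 October 2032 – 26 February 2033), so Bryur Territory is on standard time, UTC+09:30.
13:15 UTC + 9h30m = 22:45 local.

22:45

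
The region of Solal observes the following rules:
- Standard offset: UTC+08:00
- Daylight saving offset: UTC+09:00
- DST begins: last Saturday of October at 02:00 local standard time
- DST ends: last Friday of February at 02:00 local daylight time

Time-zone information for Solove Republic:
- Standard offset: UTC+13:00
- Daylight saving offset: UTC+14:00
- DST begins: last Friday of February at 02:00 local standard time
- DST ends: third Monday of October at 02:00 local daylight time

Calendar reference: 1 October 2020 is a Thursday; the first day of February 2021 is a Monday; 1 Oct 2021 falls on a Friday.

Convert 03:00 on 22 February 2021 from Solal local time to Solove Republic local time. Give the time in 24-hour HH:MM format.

1 October 2020 is a Thursday, so Saturdays fall on 3, 10, 17, 24, 31; the last is October 31.
1 February 2021 is a Monday, so Fridays fall on 5, 12, 19, 26; the last is February 26.
22 February 2021 lies within the daylight-saving period (31 October 2020 – 26 February 2021), so Solal is on daylight time, UTC+09:00.
03:00 Solal − 9h = 18:00 UTC (rolling into the previous day, 21 February 2021).
1 February 2021 is a Monday, so Fridays fall on 5, 12, 19, 26; the last is February 26.
1 October 2021 is a Friday, so the first Monday is October 4 and the third is October 18.
At the standard offset (UTC+13:00), 18:00 UTC + 13h = 07:00 Solove Republic standard time (rolling into the next day, 22 February 2021).
The standard-time date in Solove Republic, 22 February 2021, is outside the daylight-saving period (26 February – 18 October), so Solove Republic is on standard time, UTC+13:00.
18:00 UTC + 13h = 07:00 Solove Republic (rolling into the next day, 22 February 2021).

07:00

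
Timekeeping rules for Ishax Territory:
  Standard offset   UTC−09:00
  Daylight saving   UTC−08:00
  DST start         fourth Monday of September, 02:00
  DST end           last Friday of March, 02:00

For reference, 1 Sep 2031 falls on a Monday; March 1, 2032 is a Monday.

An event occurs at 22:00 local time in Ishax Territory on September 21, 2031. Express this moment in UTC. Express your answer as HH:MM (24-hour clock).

07:00

1 September 2031 is a Monday, so the first Monday is September 1 and the fourth is September 22.
1 March 2032 is a Monday, so Fridays fall on 5, 12, 19, 26; the last is March 26.
Daylight saving runs 22 September 2031 – 26 March 2032; September 21, 2031 is outside that window, so Ishax Territory is on standard time at UTC−09:00.
22:00 local + 9h = 07:00 UTC (rolling into the next day, 22 September 2031).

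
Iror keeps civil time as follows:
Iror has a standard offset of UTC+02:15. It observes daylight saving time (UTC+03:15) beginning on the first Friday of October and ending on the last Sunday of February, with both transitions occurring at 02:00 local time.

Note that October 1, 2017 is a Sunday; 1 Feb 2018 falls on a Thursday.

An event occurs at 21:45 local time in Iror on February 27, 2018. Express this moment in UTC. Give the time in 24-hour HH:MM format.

1 October 2017 is a Sunday, so the first Friday is October 6.
1 February 2018 is a Thursday, so Sundays fall on 4, 11, 18, 25; the last is February 25.
February 27, 2018 is outside the daylight-saving period (6 October 2017 – 25 February 2018), so Iror is on standard time, UTC+02:15.
21:45 local − 2h15m = 19:30 UTC.

19:30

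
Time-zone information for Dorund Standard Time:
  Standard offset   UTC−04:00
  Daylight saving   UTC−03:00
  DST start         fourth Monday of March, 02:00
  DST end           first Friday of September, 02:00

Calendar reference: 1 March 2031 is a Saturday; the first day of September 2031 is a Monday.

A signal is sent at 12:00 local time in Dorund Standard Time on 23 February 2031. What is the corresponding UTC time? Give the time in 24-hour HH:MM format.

16:00

1 March 2031 is a Saturday, so the first Monday is March 3 and the fourth is March 24.
1 September 2031 is a Monday, so the first Friday is September 5.
23 February 2031 does not fall between 24 March and 5 September, so daylight saving is not in effect and Dorund Standard Time is at UTC−04:00.
12:00 local + 4h = 16:00 UTC.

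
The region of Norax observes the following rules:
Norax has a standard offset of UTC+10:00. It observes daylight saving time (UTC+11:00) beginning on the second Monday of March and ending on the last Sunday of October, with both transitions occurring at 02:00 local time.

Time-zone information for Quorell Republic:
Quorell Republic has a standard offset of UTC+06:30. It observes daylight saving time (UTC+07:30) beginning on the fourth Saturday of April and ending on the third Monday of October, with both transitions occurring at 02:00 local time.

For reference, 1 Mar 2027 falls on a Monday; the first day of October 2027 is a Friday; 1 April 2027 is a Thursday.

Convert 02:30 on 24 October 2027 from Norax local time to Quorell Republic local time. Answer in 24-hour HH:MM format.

1 March 2027 is a Monday, so the first Monday is March 1 and the second is March 8.
1 October 2027 is a Friday, so Sundays fall on 3, 10, 17, 24, 31; the last is October 31.
Daylight saving runs 8 March – 31 October; 24 October 2027 is inside that window, so Norax is at UTC+11:00.
02:30 Norax − 11h = 15:30 UTC (rolling into the previous day, 23 October 2027).
1 April 2027 is a Thursday, so the first Saturday is April 3 and the fourth is April 24.
1 October 2027 is a Friday, so the first Monday is October 4 and the third is October 18.
At the standard offset (UTC+06:30), 15:30 UTC + 6h30m = 22:00 Quorell Republic standard time.
The standard-time date in Quorell Republic, 23 October 2027, does not fall between 24 April and 18 October, so daylight saving is not in effect and Quorell Republic is at UTC+06:30.
15:30 UTC + 6h30m = 22:00 Quorell Republic.

22:00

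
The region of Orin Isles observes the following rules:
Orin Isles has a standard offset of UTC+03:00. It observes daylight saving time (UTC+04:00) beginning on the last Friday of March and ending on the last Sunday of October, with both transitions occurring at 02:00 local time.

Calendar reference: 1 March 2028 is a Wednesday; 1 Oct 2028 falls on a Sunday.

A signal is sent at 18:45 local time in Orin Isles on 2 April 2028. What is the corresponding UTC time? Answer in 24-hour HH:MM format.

1 March 2028 is a Wednesday, so Fridays fall on 3, 10, 17, 24, 31; the last is March 31.
1 October 2028 is a Sunday, so Sundays fall on 1, 8, 15, 22, 29; the last is October 29.
2 April 2028 falls between 31 March and 29 October, so daylight saving is in effect and Orin Isles is at UTC+04:00.
18:45 local − 4h = 14:45 UTC.

14:45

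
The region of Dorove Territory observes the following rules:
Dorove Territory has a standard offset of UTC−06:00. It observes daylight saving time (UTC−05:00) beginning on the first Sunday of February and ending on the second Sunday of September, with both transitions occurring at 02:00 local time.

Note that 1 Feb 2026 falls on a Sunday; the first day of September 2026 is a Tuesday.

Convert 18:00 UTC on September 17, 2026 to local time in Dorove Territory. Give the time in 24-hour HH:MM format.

12:00

1 February 2026 is a Sunday, so the first Sunday is February 1.
1 September 2026 is a Tuesday, so the first Sunday is September 6 and the second is September 13.
At the standard offset (UTC−06:00), 18:00 UTC − 6h = 12:00 Dorove Territory standard time.
Daylight saving runs 1 February – 13 September; the standard-time date in Dorove Territory, September 17, 2026, is outside that window, so Dorove Territory is on standard time at UTC−06:00.
18:00 UTC − 6h = 12:00 local.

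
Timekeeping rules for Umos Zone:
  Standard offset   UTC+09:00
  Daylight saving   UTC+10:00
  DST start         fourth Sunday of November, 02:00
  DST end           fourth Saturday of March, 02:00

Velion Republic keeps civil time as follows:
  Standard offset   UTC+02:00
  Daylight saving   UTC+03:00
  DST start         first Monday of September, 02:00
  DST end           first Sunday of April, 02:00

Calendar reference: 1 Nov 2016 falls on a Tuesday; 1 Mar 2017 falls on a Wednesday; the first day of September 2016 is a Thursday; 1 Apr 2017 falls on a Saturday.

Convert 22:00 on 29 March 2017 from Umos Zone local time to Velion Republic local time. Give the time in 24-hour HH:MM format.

1 November 2016 is a Tuesday, so the first Sunday is November 6 and the fourth is November 27.
1 March 2017 is a Wednesday, so the first Saturday is March 4 and the fourth is March 25.
29 March 2017 is outside the daylight-saving period (27 November 2016 – 25 March 2017), so Umos Zone is on standard time, UTC+09:00.
22:00 Umos Zone − 9h = 13:00 UTC.
1 September 2016 is a Thursday, so the first Monday is September 5.
1 April 2017 is a Saturday, so the first Sunday is April 2.
At the standard offset (UTC+02:00), 13:00 UTC + 2h = 15:00 Velion Republic standard time.
Daylight saving runs 5 September 2016 – 2 April 2017; the standard-time date in Velion Republic, 29 March 2017, is inside that window, so Velion Republic is at UTC+03:00.
13:00 UTC + 3h = 16:00 Velion Republic.

16:00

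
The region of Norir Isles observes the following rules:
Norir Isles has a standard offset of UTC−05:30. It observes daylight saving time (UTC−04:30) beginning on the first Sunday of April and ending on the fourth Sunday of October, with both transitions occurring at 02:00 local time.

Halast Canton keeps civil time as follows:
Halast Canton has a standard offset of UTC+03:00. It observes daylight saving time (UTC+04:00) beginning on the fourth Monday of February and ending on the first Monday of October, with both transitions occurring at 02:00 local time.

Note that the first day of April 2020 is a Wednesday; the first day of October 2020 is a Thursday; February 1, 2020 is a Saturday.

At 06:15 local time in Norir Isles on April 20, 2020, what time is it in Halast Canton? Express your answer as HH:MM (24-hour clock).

1 April 2020 is a Wednesday, so the first Sunday is April 5.
1 October 2020 is a Thursday, so the first Sunday is October 4 and the fourth is October 25.
Daylight saving runs 5 April – 25 October; April 20, 2020 is inside that window, so Norir Isles is at UTC−04:30.
06:15 Norir Isles + 4h30m = 10:45 UTC.
1 February 2020 is a Saturday, so the first Monday is February 3 and the fourth is February 24.
1 October 2020 is a Thursday, so the first Monday is October 5.
At the standard offset (UTC+03:00), 10:45 UTC + 3h = 13:45 Halast Canton standard time.
The standard-time date in Halast Canton, April 20, 2020, falls between 24 February and 5 October, so daylight saving is in effect and Halast Canton is at UTC+04:00.
10:45 UTC + 4h = 14:45 Halast Canton.

14:45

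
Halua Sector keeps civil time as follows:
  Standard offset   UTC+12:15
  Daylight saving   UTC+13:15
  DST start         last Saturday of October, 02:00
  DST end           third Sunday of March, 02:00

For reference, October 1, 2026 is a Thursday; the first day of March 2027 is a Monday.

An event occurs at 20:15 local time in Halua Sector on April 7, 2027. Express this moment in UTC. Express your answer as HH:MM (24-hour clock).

1 October 2026 is a Thursday, so Saturdays fall on 3, 10, 17, 24, 31; the last is October 31.
1 March 2027 is a Monday, so the first Sunday is March 7 and the third is March 21.
April 7, 2027 does not fall between 31 October 2026 and 21 March 2027, so daylight saving is not in effect and Halua Sector is at UTC+12:15.
20:15 local − 12h15m = 08:00 UTC.

08:00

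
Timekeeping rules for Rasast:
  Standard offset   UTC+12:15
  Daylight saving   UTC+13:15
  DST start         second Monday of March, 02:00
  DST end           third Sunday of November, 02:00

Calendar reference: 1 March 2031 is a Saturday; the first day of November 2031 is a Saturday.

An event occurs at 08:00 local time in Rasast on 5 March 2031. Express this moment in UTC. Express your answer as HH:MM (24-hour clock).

1 March 2031 is a Saturday, so the first Monday is March 3 and the second is March 10.
1 November 2031 is a Saturday, so the first Sunday is November 2 and the third is November 16.
5 March 2031 is outside the daylight-saving period (10 March – 16 November), so Rasast is on standard time, UTC+12:15.
08:00 local − 12h15m = 19:45 UTC (rolling into the previous day, 4 March 2031).

19:45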